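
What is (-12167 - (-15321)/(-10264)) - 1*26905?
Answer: -401050329/10264 ≈ -39074.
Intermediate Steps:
(-12167 - (-15321)/(-10264)) - 1*26905 = (-12167 - (-15321)*(-1)/10264) - 26905 = (-12167 - 1*15321/10264) - 26905 = (-12167 - 15321/10264) - 26905 = -124897409/10264 - 26905 = -401050329/10264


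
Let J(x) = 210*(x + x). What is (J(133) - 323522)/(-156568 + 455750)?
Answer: -133831/149591 ≈ -0.89465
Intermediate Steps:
J(x) = 420*x (J(x) = 210*(2*x) = 420*x)
(J(133) - 323522)/(-156568 + 455750) = (420*133 - 323522)/(-156568 + 455750) = (55860 - 323522)/299182 = -267662*1/299182 = -133831/149591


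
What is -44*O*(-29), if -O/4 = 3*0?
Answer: 0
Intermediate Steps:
O = 0 (O = -12*0 = -4*0 = 0)
-44*O*(-29) = -44*0*(-29) = 0*(-29) = 0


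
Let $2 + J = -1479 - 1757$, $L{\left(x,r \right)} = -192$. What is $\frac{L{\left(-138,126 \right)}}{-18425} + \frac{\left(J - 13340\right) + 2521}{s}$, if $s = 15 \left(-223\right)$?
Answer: $\frac{51928493}{12326325} \approx 4.2128$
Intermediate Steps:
$J = -3238$ ($J = -2 - 3236 = -3238$)
$s = -3345$
$\frac{L{\left(-138,126 \right)}}{-18425} + \frac{\left(J - 13340\right) + 2521}{s} = - \frac{192}{-18425} + \frac{\left(-3238 - 13340\right) + 2521}{-3345} = \left(-192\right) \left(- \frac{1}{18425}\right) + \left(-16578 + 2521\right) \left(- \frac{1}{3345}\right) = \frac{192}{18425} - - \frac{14057}{3345} = \frac{192}{18425} + \frac{14057}{3345} = \frac{51928493}{12326325}$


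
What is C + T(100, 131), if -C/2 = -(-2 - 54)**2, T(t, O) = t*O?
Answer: 19372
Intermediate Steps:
T(t, O) = O*t
C = 6272 (C = -(-2)*(-2 - 54)**2 = -(-2)*(-56)**2 = -(-2)*3136 = -2*(-3136) = 6272)
C + T(100, 131) = 6272 + 131*100 = 6272 + 13100 = 19372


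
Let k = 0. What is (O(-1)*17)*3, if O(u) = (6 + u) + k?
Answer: 255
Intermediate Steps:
O(u) = 6 + u (O(u) = (6 + u) + 0 = 6 + u)
(O(-1)*17)*3 = ((6 - 1)*17)*3 = (5*17)*3 = 85*3 = 255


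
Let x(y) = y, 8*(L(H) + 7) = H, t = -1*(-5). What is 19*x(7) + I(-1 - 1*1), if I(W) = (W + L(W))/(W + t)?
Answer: 1559/12 ≈ 129.92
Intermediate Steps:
t = 5
L(H) = -7 + H/8
I(W) = (-7 + 9*W/8)/(5 + W) (I(W) = (W + (-7 + W/8))/(W + 5) = (-7 + 9*W/8)/(5 + W))
19*x(7) + I(-1 - 1*1) = 19*7 + (-56 + 9*(-1 - 1*1))/(8*(5 + (-1 - 1*1))) = 133 + (-56 + 9*(-1 - 1))/(8*(5 + (-1 - 1))) = 133 + (-56 + 9*(-2))/(8*(5 - 2)) = 133 + (⅛)*(-56 - 18)/3 = 133 + (⅛)*(⅓)*(-74) = 133 - 37/12 = 1559/12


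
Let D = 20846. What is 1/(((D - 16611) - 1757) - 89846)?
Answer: -1/87368 ≈ -1.1446e-5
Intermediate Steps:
1/(((D - 16611) - 1757) - 89846) = 1/(((20846 - 16611) - 1757) - 89846) = 1/((4235 - 1757) - 89846) = 1/(2478 - 89846) = 1/(-87368) = -1/87368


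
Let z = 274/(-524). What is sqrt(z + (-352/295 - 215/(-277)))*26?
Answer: 13*I*sqrt(430833927882490)/10704665 ≈ 25.207*I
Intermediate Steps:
z = -137/262 (z = 274*(-1/524) = -137/262 ≈ -0.52290)
sqrt(z + (-352/295 - 215/(-277)))*26 = sqrt(-137/262 + (-352/295 - 215/(-277)))*26 = sqrt(-137/262 + (-352*1/295 - 215*(-1/277)))*26 = sqrt(-137/262 + (-352/295 + 215/277))*26 = sqrt(-137/262 - 34079/81715)*26 = sqrt(-20123653/21409330)*26 = (I*sqrt(430833927882490)/21409330)*26 = 13*I*sqrt(430833927882490)/10704665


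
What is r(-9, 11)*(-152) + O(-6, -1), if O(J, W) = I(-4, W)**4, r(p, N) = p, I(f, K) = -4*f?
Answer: 66904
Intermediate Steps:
O(J, W) = 65536 (O(J, W) = (-4*(-4))**4 = 16**4 = 65536)
r(-9, 11)*(-152) + O(-6, -1) = -9*(-152) + 65536 = 1368 + 65536 = 66904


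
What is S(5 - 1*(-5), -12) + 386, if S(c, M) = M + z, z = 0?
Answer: 374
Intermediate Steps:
S(c, M) = M (S(c, M) = M + 0 = M)
S(5 - 1*(-5), -12) + 386 = -12 + 386 = 374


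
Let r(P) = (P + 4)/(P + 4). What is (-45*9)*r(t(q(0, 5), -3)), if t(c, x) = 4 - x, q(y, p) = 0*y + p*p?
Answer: -405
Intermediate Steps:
q(y, p) = p² (q(y, p) = 0 + p² = p²)
r(P) = 1 (r(P) = (4 + P)/(4 + P) = 1)
(-45*9)*r(t(q(0, 5), -3)) = -45*9*1 = -405*1 = -405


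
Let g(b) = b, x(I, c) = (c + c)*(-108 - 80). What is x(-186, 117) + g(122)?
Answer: -43870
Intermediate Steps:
x(I, c) = -376*c (x(I, c) = (2*c)*(-188) = -376*c)
x(-186, 117) + g(122) = -376*117 + 122 = -43992 + 122 = -43870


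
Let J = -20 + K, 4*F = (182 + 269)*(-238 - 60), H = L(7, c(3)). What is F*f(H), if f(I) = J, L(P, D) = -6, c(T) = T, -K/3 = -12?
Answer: -537592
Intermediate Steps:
K = 36 (K = -3*(-12) = 36)
H = -6
F = -67199/2 (F = ((182 + 269)*(-238 - 60))/4 = (451*(-298))/4 = (¼)*(-134398) = -67199/2 ≈ -33600.)
J = 16 (J = -20 + 36 = 16)
f(I) = 16
F*f(H) = -67199/2*16 = -537592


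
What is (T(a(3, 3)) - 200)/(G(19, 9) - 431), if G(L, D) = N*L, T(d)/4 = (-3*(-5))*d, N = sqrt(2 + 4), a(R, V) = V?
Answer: 1724/36719 + 76*sqrt(6)/36719 ≈ 0.052021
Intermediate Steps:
N = sqrt(6) ≈ 2.4495
T(d) = 60*d (T(d) = 4*((-3*(-5))*d) = 4*(15*d) = 60*d)
G(L, D) = L*sqrt(6) (G(L, D) = sqrt(6)*L = L*sqrt(6))
(T(a(3, 3)) - 200)/(G(19, 9) - 431) = (60*3 - 200)/(19*sqrt(6) - 431) = (180 - 200)/(-431 + 19*sqrt(6)) = -20/(-431 + 19*sqrt(6))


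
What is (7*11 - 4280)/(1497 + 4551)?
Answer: -467/672 ≈ -0.69494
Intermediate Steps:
(7*11 - 4280)/(1497 + 4551) = (77 - 4280)/6048 = -4203*1/6048 = -467/672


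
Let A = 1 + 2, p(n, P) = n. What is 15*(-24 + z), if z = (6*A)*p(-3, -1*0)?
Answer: -1170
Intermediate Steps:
A = 3
z = -54 (z = (6*3)*(-3) = 18*(-3) = -54)
15*(-24 + z) = 15*(-24 - 54) = 15*(-78) = -1170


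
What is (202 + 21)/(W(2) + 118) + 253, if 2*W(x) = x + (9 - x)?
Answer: 62431/245 ≈ 254.82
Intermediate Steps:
W(x) = 9/2 (W(x) = (x + (9 - x))/2 = (1/2)*9 = 9/2)
(202 + 21)/(W(2) + 118) + 253 = (202 + 21)/(9/2 + 118) + 253 = 223/(245/2) + 253 = 223*(2/245) + 253 = 446/245 + 253 = 62431/245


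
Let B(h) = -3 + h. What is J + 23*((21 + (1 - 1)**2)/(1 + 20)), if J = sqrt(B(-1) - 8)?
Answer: 23 + 2*I*sqrt(3) ≈ 23.0 + 3.4641*I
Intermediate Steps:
J = 2*I*sqrt(3) (J = sqrt((-3 - 1) - 8) = sqrt(-4 - 8) = sqrt(-12) = 2*I*sqrt(3) ≈ 3.4641*I)
J + 23*((21 + (1 - 1)**2)/(1 + 20)) = 2*I*sqrt(3) + 23*((21 + (1 - 1)**2)/(1 + 20)) = 2*I*sqrt(3) + 23*((21 + 0**2)/21) = 2*I*sqrt(3) + 23*((21 + 0)*(1/21)) = 2*I*sqrt(3) + 23*(21*(1/21)) = 2*I*sqrt(3) + 23*1 = 2*I*sqrt(3) + 23 = 23 + 2*I*sqrt(3)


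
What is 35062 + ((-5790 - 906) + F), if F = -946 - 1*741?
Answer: 26679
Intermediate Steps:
F = -1687 (F = -946 - 741 = -1687)
35062 + ((-5790 - 906) + F) = 35062 + ((-5790 - 906) - 1687) = 35062 + (-6696 - 1687) = 35062 - 8383 = 26679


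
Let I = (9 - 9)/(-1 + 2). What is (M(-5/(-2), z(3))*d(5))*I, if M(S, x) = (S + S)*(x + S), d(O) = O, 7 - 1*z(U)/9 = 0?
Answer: 0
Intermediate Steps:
z(U) = 63 (z(U) = 63 - 9*0 = 63 + 0 = 63)
M(S, x) = 2*S*(S + x) (M(S, x) = (2*S)*(S + x) = 2*S*(S + x))
I = 0 (I = 0/1 = 0*1 = 0)
(M(-5/(-2), z(3))*d(5))*I = ((2*(-5/(-2))*(-5/(-2) + 63))*5)*0 = ((2*(-5*(-½))*(-5*(-½) + 63))*5)*0 = ((2*(5/2)*(5/2 + 63))*5)*0 = ((2*(5/2)*(131/2))*5)*0 = ((655/2)*5)*0 = (3275/2)*0 = 0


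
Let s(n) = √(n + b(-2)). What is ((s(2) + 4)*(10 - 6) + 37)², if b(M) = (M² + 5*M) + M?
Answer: 2713 + 424*I*√6 ≈ 2713.0 + 1038.6*I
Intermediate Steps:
b(M) = M² + 6*M
s(n) = √(-8 + n) (s(n) = √(n - 2*(6 - 2)) = √(n - 2*4) = √(n - 8) = √(-8 + n))
((s(2) + 4)*(10 - 6) + 37)² = ((√(-8 + 2) + 4)*(10 - 6) + 37)² = ((√(-6) + 4)*4 + 37)² = ((I*√6 + 4)*4 + 37)² = ((4 + I*√6)*4 + 37)² = ((16 + 4*I*√6) + 37)² = (53 + 4*I*√6)²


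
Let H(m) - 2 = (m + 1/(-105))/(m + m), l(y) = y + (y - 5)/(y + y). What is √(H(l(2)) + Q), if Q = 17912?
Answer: √790029282/210 ≈ 133.84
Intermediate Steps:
l(y) = y + (-5 + y)/(2*y) (l(y) = y + (-5 + y)/((2*y)) = y + (-5 + y)*(1/(2*y)) = y + (-5 + y)/(2*y))
H(m) = 2 + (-1/105 + m)/(2*m) (H(m) = 2 + (m + 1/(-105))/(m + m) = 2 + (m - 1/105)/((2*m)) = 2 + (-1/105 + m)*(1/(2*m)) = 2 + (-1/105 + m)/(2*m))
√(H(l(2)) + Q) = √((-1 + 525*(½ + 2 - 5/2/2))/(210*(½ + 2 - 5/2/2)) + 17912) = √((-1 + 525*(½ + 2 - 5/2*½))/(210*(½ + 2 - 5/2*½)) + 17912) = √((-1 + 525*(½ + 2 - 5/4))/(210*(½ + 2 - 5/4)) + 17912) = √((-1 + 525*(5/4))/(210*(5/4)) + 17912) = √((1/210)*(⅘)*(-1 + 2625/4) + 17912) = √((1/210)*(⅘)*(2621/4) + 17912) = √(2621/1050 + 17912) = √(18810221/1050) = √790029282/210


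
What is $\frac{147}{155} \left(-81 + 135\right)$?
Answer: $\frac{7938}{155} \approx 51.213$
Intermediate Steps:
$\frac{147}{155} \left(-81 + 135\right) = 147 \cdot \frac{1}{155} \cdot 54 = \frac{147}{155} \cdot 54 = \frac{7938}{155}$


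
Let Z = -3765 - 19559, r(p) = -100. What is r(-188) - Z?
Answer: 23224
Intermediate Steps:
Z = -23324
r(-188) - Z = -100 - 1*(-23324) = -100 + 23324 = 23224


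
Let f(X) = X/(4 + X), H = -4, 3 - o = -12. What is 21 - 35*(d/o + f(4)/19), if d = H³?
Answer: 19313/114 ≈ 169.41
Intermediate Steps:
o = 15 (o = 3 - 1*(-12) = 3 + 12 = 15)
d = -64 (d = (-4)³ = -64)
21 - 35*(d/o + f(4)/19) = 21 - 35*(-64/15 + (4/(4 + 4))/19) = 21 - 35*(-64*1/15 + (4/8)*(1/19)) = 21 - 35*(-64/15 + (4*(⅛))*(1/19)) = 21 - 35*(-64/15 + (½)*(1/19)) = 21 - 35*(-64/15 + 1/38) = 21 - 35*(-2417/570) = 21 + 16919/114 = 19313/114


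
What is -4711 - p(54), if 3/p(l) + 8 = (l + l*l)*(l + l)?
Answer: -1511062675/320752 ≈ -4711.0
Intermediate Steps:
p(l) = 3/(-8 + 2*l*(l + l²)) (p(l) = 3/(-8 + (l + l*l)*(l + l)) = 3/(-8 + (l + l²)*(2*l)) = 3/(-8 + 2*l*(l + l²)))
-4711 - p(54) = -4711 - 3/(2*(-4 + 54² + 54³)) = -4711 - 3/(2*(-4 + 2916 + 157464)) = -4711 - 3/(2*160376) = -4711 - 1*3/320752 = -4711 - 3/320752 = -1511062675/320752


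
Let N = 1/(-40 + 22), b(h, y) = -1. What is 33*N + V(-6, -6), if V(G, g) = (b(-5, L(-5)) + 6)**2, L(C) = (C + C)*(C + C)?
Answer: 139/6 ≈ 23.167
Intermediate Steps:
L(C) = 4*C**2 (L(C) = (2*C)*(2*C) = 4*C**2)
N = -1/18 (N = 1/(-18) = -1/18 ≈ -0.055556)
V(G, g) = 25 (V(G, g) = (-1 + 6)**2 = 5**2 = 25)
33*N + V(-6, -6) = 33*(-1/18) + 25 = -11/6 + 25 = 139/6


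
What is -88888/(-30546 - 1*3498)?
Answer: 22222/8511 ≈ 2.6110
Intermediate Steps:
-88888/(-30546 - 1*3498) = -88888/(-30546 - 3498) = -88888/(-34044) = -88888*(-1/34044) = 22222/8511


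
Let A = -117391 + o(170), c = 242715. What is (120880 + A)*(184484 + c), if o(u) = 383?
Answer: 1654114528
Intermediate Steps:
A = -117008 (A = -117391 + 383 = -117008)
(120880 + A)*(184484 + c) = (120880 - 117008)*(184484 + 242715) = 3872*427199 = 1654114528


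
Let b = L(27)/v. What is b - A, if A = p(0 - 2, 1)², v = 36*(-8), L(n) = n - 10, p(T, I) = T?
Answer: -1169/288 ≈ -4.0590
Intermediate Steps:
L(n) = -10 + n
v = -288
A = 4 (A = (0 - 2)² = (-2)² = 4)
b = -17/288 (b = (-10 + 27)/(-288) = 17*(-1/288) = -17/288 ≈ -0.059028)
b - A = -17/288 - 1*4 = -17/288 - 4 = -1169/288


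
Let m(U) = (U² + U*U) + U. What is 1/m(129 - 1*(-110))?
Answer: 1/114481 ≈ 8.7351e-6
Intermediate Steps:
m(U) = U + 2*U² (m(U) = (U² + U²) + U = 2*U² + U = U + 2*U²)
1/m(129 - 1*(-110)) = 1/((129 - 1*(-110))*(1 + 2*(129 - 1*(-110)))) = 1/((129 + 110)*(1 + 2*(129 + 110))) = 1/(239*(1 + 2*239)) = 1/(239*(1 + 478)) = 1/(239*479) = 1/114481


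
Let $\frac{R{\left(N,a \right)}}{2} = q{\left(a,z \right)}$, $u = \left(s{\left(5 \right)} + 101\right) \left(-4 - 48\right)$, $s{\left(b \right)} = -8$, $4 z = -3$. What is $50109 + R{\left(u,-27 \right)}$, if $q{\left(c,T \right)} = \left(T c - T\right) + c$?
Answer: $50097$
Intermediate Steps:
$z = - \frac{3}{4}$ ($z = \frac{1}{4} \left(-3\right) = - \frac{3}{4} \approx -0.75$)
$q{\left(c,T \right)} = c - T + T c$ ($q{\left(c,T \right)} = \left(- T + T c\right) + c = c - T + T c$)
$u = -4836$ ($u = \left(-8 + 101\right) \left(-4 - 48\right) = 93 \left(-52\right) = -4836$)
$R{\left(N,a \right)} = \frac{3}{2} + \frac{a}{2}$ ($R{\left(N,a \right)} = 2 \left(a - - \frac{3}{4} - \frac{3 a}{4}\right) = 2 \left(a + \frac{3}{4} - \frac{3 a}{4}\right) = 2 \left(\frac{3}{4} + \frac{a}{4}\right) = \frac{3}{2} + \frac{a}{2}$)
$50109 + R{\left(u,-27 \right)} = 50109 + \left(\frac{3}{2} + \frac{1}{2} \left(-27\right)\right) = 50109 + \left(\frac{3}{2} - \frac{27}{2}\right) = 50109 - 12 = 50097$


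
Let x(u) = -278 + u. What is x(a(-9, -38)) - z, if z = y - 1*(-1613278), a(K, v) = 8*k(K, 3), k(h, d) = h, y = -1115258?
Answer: -498370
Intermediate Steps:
a(K, v) = 8*K
z = 498020 (z = -1115258 - 1*(-1613278) = -1115258 + 1613278 = 498020)
x(a(-9, -38)) - z = (-278 + 8*(-9)) - 1*498020 = (-278 - 72) - 498020 = -350 - 498020 = -498370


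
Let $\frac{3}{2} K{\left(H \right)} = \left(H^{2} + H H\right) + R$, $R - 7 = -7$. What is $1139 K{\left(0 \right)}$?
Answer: $0$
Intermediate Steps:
$R = 0$ ($R = 7 - 7 = 0$)
$K{\left(H \right)} = \frac{4 H^{2}}{3}$ ($K{\left(H \right)} = \frac{2 \left(\left(H^{2} + H H\right) + 0\right)}{3} = \frac{2 \left(\left(H^{2} + H^{2}\right) + 0\right)}{3} = \frac{2 \left(2 H^{2} + 0\right)}{3} = \frac{2 \cdot 2 H^{2}}{3} = \frac{4 H^{2}}{3}$)
$1139 K{\left(0 \right)} = 1139 \frac{4 \cdot 0^{2}}{3} = 1139 \cdot \frac{4}{3} \cdot 0 = 1139 \cdot 0 = 0$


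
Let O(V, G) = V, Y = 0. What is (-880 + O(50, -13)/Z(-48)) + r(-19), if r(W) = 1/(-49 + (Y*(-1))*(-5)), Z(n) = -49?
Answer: -43171/49 ≈ -881.04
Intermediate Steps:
r(W) = -1/49 (r(W) = 1/(-49 + (0*(-1))*(-5)) = 1/(-49 + 0*(-5)) = 1/(-49 + 0) = 1/(-49) = -1/49)
(-880 + O(50, -13)/Z(-48)) + r(-19) = (-880 + 50/(-49)) - 1/49 = (-880 + 50*(-1/49)) - 1/49 = (-880 - 50/49) - 1/49 = -43170/49 - 1/49 = -43171/49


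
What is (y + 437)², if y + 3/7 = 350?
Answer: 30316036/49 ≈ 6.1870e+5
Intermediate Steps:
y = 2447/7 (y = -3/7 + 350 = 2447/7 ≈ 349.57)
(y + 437)² = (2447/7 + 437)² = (5506/7)² = 30316036/49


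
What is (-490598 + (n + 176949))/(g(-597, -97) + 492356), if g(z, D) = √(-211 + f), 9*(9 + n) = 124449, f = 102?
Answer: -442869790796/727243292535 + 899491*I*√109/727243292535 ≈ -0.60897 + 1.2913e-5*I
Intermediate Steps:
n = 41456/3 (n = -9 + (⅑)*124449 = -9 + 41483/3 = 41456/3 ≈ 13819.)
g(z, D) = I*√109 (g(z, D) = √(-211 + 102) = √(-109) = I*√109)
(-490598 + (n + 176949))/(g(-597, -97) + 492356) = (-490598 + (41456/3 + 176949))/(I*√109 + 492356) = (-490598 + 572303/3)/(492356 + I*√109) = -899491/(3*(492356 + I*√109))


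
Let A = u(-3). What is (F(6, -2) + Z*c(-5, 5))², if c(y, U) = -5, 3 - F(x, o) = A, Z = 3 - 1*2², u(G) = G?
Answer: 121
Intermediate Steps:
A = -3
Z = -1 (Z = 3 - 1*4 = 3 - 4 = -1)
F(x, o) = 6 (F(x, o) = 3 - 1*(-3) = 3 + 3 = 6)
(F(6, -2) + Z*c(-5, 5))² = (6 - 1*(-5))² = (6 + 5)² = 11² = 121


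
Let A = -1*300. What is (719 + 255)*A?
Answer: -292200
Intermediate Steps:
A = -300
(719 + 255)*A = (719 + 255)*(-300) = 974*(-300) = -292200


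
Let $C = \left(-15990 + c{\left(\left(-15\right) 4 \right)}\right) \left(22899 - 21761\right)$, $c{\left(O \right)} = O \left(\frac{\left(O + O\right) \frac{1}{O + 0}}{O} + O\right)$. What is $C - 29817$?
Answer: $-14127361$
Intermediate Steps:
$c{\left(O \right)} = O \left(O + \frac{2}{O}\right)$ ($c{\left(O \right)} = O \left(\frac{2 O \frac{1}{O}}{O} + O\right) = O \left(\frac{2}{O} + O\right) = O \left(O + \frac{2}{O}\right)$)
$C = -14097544$ ($C = \left(-15990 + \left(2 + \left(\left(-15\right) 4\right)^{2}\right)\right) \left(22899 - 21761\right) = \left(-15990 + \left(2 + \left(-60\right)^{2}\right)\right) 1138 = \left(-15990 + \left(2 + 3600\right)\right) 1138 = \left(-15990 + 3602\right) 1138 = \left(-12388\right) 1138 = -14097544$)
$C - 29817 = -14097544 - 29817 = -14127361$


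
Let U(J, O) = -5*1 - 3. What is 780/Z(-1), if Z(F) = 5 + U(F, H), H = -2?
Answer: -260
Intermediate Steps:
U(J, O) = -8 (U(J, O) = -5 - 3 = -8)
Z(F) = -3 (Z(F) = 5 - 8 = -3)
780/Z(-1) = 780/(-3) = 780*(-⅓) = -260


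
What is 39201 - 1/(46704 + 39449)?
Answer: 3377283752/86153 ≈ 39201.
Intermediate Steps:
39201 - 1/(46704 + 39449) = 39201 - 1/86153 = 3377283752/86153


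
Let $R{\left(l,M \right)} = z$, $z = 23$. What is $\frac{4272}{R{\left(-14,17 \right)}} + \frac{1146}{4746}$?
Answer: $\frac{3383545}{18193} \approx 185.98$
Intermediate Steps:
$R{\left(l,M \right)} = 23$
$\frac{4272}{R{\left(-14,17 \right)}} + \frac{1146}{4746} = \frac{4272}{23} + \frac{1146}{4746} = 4272 \cdot \frac{1}{23} + 1146 \cdot \frac{1}{4746} = \frac{4272}{23} + \frac{191}{791} = \frac{3383545}{18193}$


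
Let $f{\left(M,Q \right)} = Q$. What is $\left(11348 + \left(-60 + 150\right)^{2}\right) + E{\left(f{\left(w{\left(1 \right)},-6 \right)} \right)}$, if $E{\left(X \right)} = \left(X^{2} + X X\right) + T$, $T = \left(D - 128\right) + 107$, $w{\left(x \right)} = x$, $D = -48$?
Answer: $19451$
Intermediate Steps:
$T = -69$ ($T = \left(-48 - 128\right) + 107 = -176 + 107 = -69$)
$E{\left(X \right)} = -69 + 2 X^{2}$ ($E{\left(X \right)} = \left(X^{2} + X X\right) - 69 = \left(X^{2} + X^{2}\right) - 69 = 2 X^{2} - 69 = -69 + 2 X^{2}$)
$\left(11348 + \left(-60 + 150\right)^{2}\right) + E{\left(f{\left(w{\left(1 \right)},-6 \right)} \right)} = \left(11348 + \left(-60 + 150\right)^{2}\right) - \left(69 - 2 \left(-6\right)^{2}\right) = \left(11348 + 90^{2}\right) + \left(-69 + 2 \cdot 36\right) = \left(11348 + 8100\right) + \left(-69 + 72\right) = 19448 + 3 = 19451$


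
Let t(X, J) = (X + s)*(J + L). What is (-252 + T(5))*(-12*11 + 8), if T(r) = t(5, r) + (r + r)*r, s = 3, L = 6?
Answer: 14136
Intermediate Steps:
t(X, J) = (3 + X)*(6 + J) (t(X, J) = (X + 3)*(J + 6) = (3 + X)*(6 + J))
T(r) = 48 + 2*r² + 8*r (T(r) = (18 + 3*r + 6*5 + r*5) + (r + r)*r = (18 + 3*r + 30 + 5*r) + (2*r)*r = (48 + 8*r) + 2*r² = 48 + 2*r² + 8*r)
(-252 + T(5))*(-12*11 + 8) = (-252 + (48 + 2*5² + 8*5))*(-12*11 + 8) = (-252 + (48 + 2*25 + 40))*(-132 + 8) = (-252 + (48 + 50 + 40))*(-124) = (-252 + 138)*(-124) = -114*(-124) = 14136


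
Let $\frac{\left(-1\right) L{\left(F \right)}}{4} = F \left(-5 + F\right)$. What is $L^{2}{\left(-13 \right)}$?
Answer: $876096$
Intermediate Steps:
$L{\left(F \right)} = - 4 F \left(-5 + F\right)$
$L^{2}{\left(-13 \right)} = \left(4 \left(-13\right) \left(5 - -13\right)\right)^{2} = \left(4 \left(-13\right) \left(5 + 13\right)\right)^{2} = \left(4 \left(-13\right) 18\right)^{2} = \left(-936\right)^{2} = 876096$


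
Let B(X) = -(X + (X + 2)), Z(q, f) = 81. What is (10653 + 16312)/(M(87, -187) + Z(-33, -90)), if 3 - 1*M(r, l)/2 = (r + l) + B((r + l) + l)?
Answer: -26965/857 ≈ -31.464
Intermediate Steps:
B(X) = -2 - 2*X (B(X) = -(X + (2 + X)) = -(2 + 2*X) = -2 - 2*X)
M(r, l) = 10 + 2*r + 6*l (M(r, l) = 6 - 2*((r + l) + (-2 - 2*((r + l) + l))) = 6 - 2*((l + r) + (-2 - 2*((l + r) + l))) = 6 - 2*((l + r) + (-2 - 2*(r + 2*l))) = 6 - 2*((l + r) + (-2 + (-4*l - 2*r))) = 6 - 2*((l + r) + (-2 - 4*l - 2*r)) = 6 - 2*(-2 - r - 3*l) = 6 + (4 + 2*r + 6*l) = 10 + 2*r + 6*l)
(10653 + 16312)/(M(87, -187) + Z(-33, -90)) = (10653 + 16312)/((10 + 2*87 + 6*(-187)) + 81) = 26965/((10 + 174 - 1122) + 81) = 26965/(-938 + 81) = 26965/(-857) = 26965*(-1/857) = -26965/857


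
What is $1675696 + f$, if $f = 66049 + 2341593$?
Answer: $4083338$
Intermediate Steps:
$f = 2407642$
$1675696 + f = 1675696 + 2407642 = 4083338$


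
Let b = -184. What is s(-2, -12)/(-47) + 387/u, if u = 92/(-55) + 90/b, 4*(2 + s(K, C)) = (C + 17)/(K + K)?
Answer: -1472176697/8226128 ≈ -178.96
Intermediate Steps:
s(K, C) = -2 + (17 + C)/(8*K) (s(K, C) = -2 + ((C + 17)/(K + K))/4 = -2 + ((17 + C)/((2*K)))/4 = -2 + ((17 + C)*(1/(2*K)))/4 = -2 + ((17 + C)/(2*K))/4 = -2 + (17 + C)/(8*K))
u = -10939/5060 (u = 92/(-55) + 90/(-184) = 92*(-1/55) + 90*(-1/184) = -92/55 - 45/92 = -10939/5060 ≈ -2.1619)
s(-2, -12)/(-47) + 387/u = ((⅛)*(17 - 12 - 16*(-2))/(-2))/(-47) + 387/(-10939/5060) = ((⅛)*(-½)*(17 - 12 + 32))*(-1/47) + 387*(-5060/10939) = ((⅛)*(-½)*37)*(-1/47) - 1958220/10939 = -37/16*(-1/47) - 1958220/10939 = 37/752 - 1958220/10939 = -1472176697/8226128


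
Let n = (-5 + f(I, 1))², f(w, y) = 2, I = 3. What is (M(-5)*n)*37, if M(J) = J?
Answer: -1665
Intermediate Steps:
n = 9 (n = (-5 + 2)² = (-3)² = 9)
(M(-5)*n)*37 = -5*9*37 = -45*37 = -1665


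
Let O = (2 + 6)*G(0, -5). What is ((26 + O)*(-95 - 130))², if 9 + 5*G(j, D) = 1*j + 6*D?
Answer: 67076100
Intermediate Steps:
G(j, D) = -9/5 + j/5 + 6*D/5 (G(j, D) = -9/5 + (1*j + 6*D)/5 = -9/5 + (j + 6*D)/5 = -9/5 + (j/5 + 6*D/5) = -9/5 + j/5 + 6*D/5)
O = -312/5 (O = (2 + 6)*(-9/5 + (⅕)*0 + (6/5)*(-5)) = 8*(-9/5 + 0 - 6) = 8*(-39/5) = -312/5 ≈ -62.400)
((26 + O)*(-95 - 130))² = ((26 - 312/5)*(-95 - 130))² = (-182/5*(-225))² = 8190² = 67076100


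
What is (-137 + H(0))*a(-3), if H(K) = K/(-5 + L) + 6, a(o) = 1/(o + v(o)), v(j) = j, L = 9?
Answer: 131/6 ≈ 21.833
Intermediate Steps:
a(o) = 1/(2*o) (a(o) = 1/(o + o) = 1/(2*o))
H(K) = 6 + K/4 (H(K) = K/(-5 + 9) + 6 = K/4 + 6 = 6 + K/4)
(-137 + H(0))*a(-3) = (-137 + (6 + (¼)*0))*((½)/(-3)) = (-137 + (6 + 0))*((½)*(-⅓)) = (-137 + 6)*(-⅙) = -131*(-⅙) = 131/6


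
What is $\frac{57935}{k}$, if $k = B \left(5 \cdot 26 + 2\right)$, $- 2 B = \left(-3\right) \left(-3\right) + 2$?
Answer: $- \frac{57935}{726} \approx -79.8$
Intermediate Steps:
$B = - \frac{11}{2}$ ($B = - \frac{\left(-3\right) \left(-3\right) + 2}{2} = - \frac{9 + 2}{2} = \left(- \frac{1}{2}\right) 11 = - \frac{11}{2} \approx -5.5$)
$k = -726$ ($k = - \frac{11 \left(5 \cdot 26 + 2\right)}{2} = - \frac{11 \left(130 + 2\right)}{2} = \left(- \frac{11}{2}\right) 132 = -726$)
$\frac{57935}{k} = \frac{57935}{-726} = 57935 \left(- \frac{1}{726}\right) = - \frac{57935}{726}$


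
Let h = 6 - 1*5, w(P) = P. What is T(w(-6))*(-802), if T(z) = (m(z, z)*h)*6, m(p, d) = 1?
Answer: -4812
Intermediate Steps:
h = 1 (h = 6 - 5 = 1)
T(z) = 6 (T(z) = (1*1)*6 = 1*6 = 6)
T(w(-6))*(-802) = 6*(-802) = -4812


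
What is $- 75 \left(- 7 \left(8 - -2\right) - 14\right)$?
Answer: $6300$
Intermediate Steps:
$- 75 \left(- 7 \left(8 - -2\right) - 14\right) = - 75 \left(- 7 \left(8 + 2\right) - 14\right) = - 75 \left(\left(-7\right) 10 - 14\right) = - 75 \left(-70 - 14\right) = \left(-75\right) \left(-84\right) = 6300$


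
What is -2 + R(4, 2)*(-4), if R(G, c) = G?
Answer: -18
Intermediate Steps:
-2 + R(4, 2)*(-4) = -2 + 4*(-4) = -2 - 16 = -18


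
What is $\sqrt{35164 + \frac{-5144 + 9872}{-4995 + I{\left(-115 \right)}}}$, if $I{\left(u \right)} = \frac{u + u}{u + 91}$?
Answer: $\frac{2 \sqrt{1258496386663}}{11965} \approx 187.52$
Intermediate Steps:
$I{\left(u \right)} = \frac{2 u}{91 + u}$
$\sqrt{35164 + \frac{-5144 + 9872}{-4995 + I{\left(-115 \right)}}} = \sqrt{35164 + \frac{-5144 + 9872}{-4995 + 2 \left(-115\right) \frac{1}{91 - 115}}} = \sqrt{35164 + \frac{4728}{-4995 + 2 \left(-115\right) \frac{1}{-24}}} = \sqrt{35164 + \frac{4728}{-4995 + 2 \left(-115\right) \left(- \frac{1}{24}\right)}} = \sqrt{35164 + \frac{4728}{-4995 + \frac{115}{12}}} = \sqrt{35164 + \frac{4728}{- \frac{59825}{12}}} = \sqrt{35164 + 4728 \left(- \frac{12}{59825}\right)} = \sqrt{35164 - \frac{56736}{59825}} = \sqrt{\frac{2103629564}{59825}} = \frac{2 \sqrt{1258496386663}}{11965}$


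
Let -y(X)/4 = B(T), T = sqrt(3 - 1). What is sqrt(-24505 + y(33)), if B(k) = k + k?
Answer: sqrt(-24505 - 8*sqrt(2)) ≈ 156.58*I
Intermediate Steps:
T = sqrt(2) ≈ 1.4142
B(k) = 2*k
y(X) = -8*sqrt(2)
sqrt(-24505 + y(33)) = sqrt(-24505 - 8*sqrt(2))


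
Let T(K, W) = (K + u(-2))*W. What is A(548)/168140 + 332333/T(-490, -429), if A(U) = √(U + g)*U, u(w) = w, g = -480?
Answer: 332333/211068 + 274*√17/42035 ≈ 1.6014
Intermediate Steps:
T(K, W) = W*(-2 + K) (T(K, W) = (K - 2)*W = (-2 + K)*W = W*(-2 + K))
A(U) = U*√(-480 + U) (A(U) = √(U - 480)*U = √(-480 + U)*U = U*√(-480 + U))
A(548)/168140 + 332333/T(-490, -429) = (548*√(-480 + 548))/168140 + 332333/((-429*(-2 - 490))) = (548*√68)*(1/168140) + 332333/((-429*(-492))) = (548*(2*√17))*(1/168140) + 332333/211068 = (1096*√17)*(1/168140) + 332333*(1/211068) = 274*√17/42035 + 332333/211068 = 332333/211068 + 274*√17/42035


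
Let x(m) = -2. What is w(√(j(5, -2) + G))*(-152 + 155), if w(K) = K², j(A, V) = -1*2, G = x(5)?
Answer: -12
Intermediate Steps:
G = -2
j(A, V) = -2
w(√(j(5, -2) + G))*(-152 + 155) = (√(-2 - 2))²*(-152 + 155) = (√(-4))²*3 = (2*I)²*3 = -4*3 = -12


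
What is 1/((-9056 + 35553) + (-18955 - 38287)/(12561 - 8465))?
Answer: 2048/54237235 ≈ 3.7760e-5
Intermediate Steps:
1/((-9056 + 35553) + (-18955 - 38287)/(12561 - 8465)) = 1/(26497 - 57242/4096) = 1/(26497 - 57242*1/4096) = 1/(26497 - 28621/2048) = 1/(54237235/2048) = 2048/54237235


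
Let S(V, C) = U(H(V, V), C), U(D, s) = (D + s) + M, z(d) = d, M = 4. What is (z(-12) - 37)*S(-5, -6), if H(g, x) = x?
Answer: 343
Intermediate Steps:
U(D, s) = 4 + D + s (U(D, s) = (D + s) + 4 = 4 + D + s)
S(V, C) = 4 + C + V (S(V, C) = 4 + V + C = 4 + C + V)
(z(-12) - 37)*S(-5, -6) = (-12 - 37)*(4 - 6 - 5) = -49*(-7) = 343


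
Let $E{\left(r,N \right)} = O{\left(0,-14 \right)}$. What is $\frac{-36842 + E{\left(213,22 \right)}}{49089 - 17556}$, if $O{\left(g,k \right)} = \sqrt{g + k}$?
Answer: $- \frac{36842}{31533} + \frac{i \sqrt{14}}{31533} \approx -1.1684 + 0.00011866 i$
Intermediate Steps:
$E{\left(r,N \right)} = i \sqrt{14}$ ($E{\left(r,N \right)} = \sqrt{0 - 14} = \sqrt{-14} = i \sqrt{14}$)
$\frac{-36842 + E{\left(213,22 \right)}}{49089 - 17556} = \frac{-36842 + i \sqrt{14}}{49089 - 17556} = \frac{-36842 + i \sqrt{14}}{31533} = \left(-36842 + i \sqrt{14}\right) \frac{1}{31533} = - \frac{36842}{31533} + \frac{i \sqrt{14}}{31533}$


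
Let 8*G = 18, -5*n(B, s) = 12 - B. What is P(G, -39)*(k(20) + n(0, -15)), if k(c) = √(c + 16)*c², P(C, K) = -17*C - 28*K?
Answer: 2526471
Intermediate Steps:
n(B, s) = -12/5 + B/5 (n(B, s) = -(12 - B)/5 = -12/5 + B/5)
G = 9/4 (G = (⅛)*18 = 9/4 ≈ 2.2500)
P(C, K) = -28*K - 17*C
k(c) = c²*√(16 + c) (k(c) = √(16 + c)*c² = c²*√(16 + c))
P(G, -39)*(k(20) + n(0, -15)) = (-28*(-39) - 17*9/4)*(20²*√(16 + 20) + (-12/5 + (⅕)*0)) = (1092 - 153/4)*(400*√36 + (-12/5 + 0)) = 4215*(400*6 - 12/5)/4 = 4215*(2400 - 12/5)/4 = (4215/4)*(11988/5) = 2526471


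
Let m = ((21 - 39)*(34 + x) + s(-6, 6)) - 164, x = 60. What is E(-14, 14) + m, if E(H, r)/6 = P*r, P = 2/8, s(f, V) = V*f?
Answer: -1871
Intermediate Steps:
P = 1/4 (P = 2*(1/8) = 1/4 ≈ 0.25000)
E(H, r) = 3*r/2 (E(H, r) = 6*(r/4) = 3*r/2)
m = -1892 (m = ((21 - 39)*(34 + 60) + 6*(-6)) - 164 = (-18*94 - 36) - 164 = (-1692 - 36) - 164 = -1728 - 164 = -1892)
E(-14, 14) + m = (3/2)*14 - 1892 = 21 - 1892 = -1871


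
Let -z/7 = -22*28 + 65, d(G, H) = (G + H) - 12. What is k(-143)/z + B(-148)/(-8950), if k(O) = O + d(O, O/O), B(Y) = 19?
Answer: -2731433/34520150 ≈ -0.079126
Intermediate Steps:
d(G, H) = -12 + G + H
z = 3857 (z = -7*(-22*28 + 65) = -7*(-616 + 65) = -7*(-551) = 3857)
k(O) = -11 + 2*O (k(O) = O + (-12 + O + O/O) = O + (-12 + O + 1) = O + (-11 + O) = -11 + 2*O)
k(-143)/z + B(-148)/(-8950) = (-11 + 2*(-143))/3857 + 19/(-8950) = (-11 - 286)*(1/3857) + 19*(-1/8950) = -297*1/3857 - 19/8950 = -297/3857 - 19/8950 = -2731433/34520150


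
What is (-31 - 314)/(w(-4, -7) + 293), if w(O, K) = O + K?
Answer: -115/94 ≈ -1.2234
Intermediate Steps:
w(O, K) = K + O
(-31 - 314)/(w(-4, -7) + 293) = (-31 - 314)/((-7 - 4) + 293) = -345/(-11 + 293) = -345/282 = -345*1/282 = -115/94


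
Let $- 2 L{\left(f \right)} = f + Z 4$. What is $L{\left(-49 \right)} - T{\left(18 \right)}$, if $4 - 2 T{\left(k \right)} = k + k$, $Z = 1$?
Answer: $\frac{77}{2} \approx 38.5$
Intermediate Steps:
$L{\left(f \right)} = -2 - \frac{f}{2}$ ($L{\left(f \right)} = - \frac{f + 1 \cdot 4}{2} = - \frac{f + 4}{2} = - \frac{4 + f}{2} = -2 - \frac{f}{2}$)
$T{\left(k \right)} = 2 - k$ ($T{\left(k \right)} = 2 - \frac{k + k}{2} = 2 - \frac{2 k}{2} = 2 - k$)
$L{\left(-49 \right)} - T{\left(18 \right)} = \left(-2 - - \frac{49}{2}\right) - \left(2 - 18\right) = \left(-2 + \frac{49}{2}\right) - \left(2 - 18\right) = \frac{45}{2} - -16 = \frac{45}{2} + 16 = \frac{77}{2}$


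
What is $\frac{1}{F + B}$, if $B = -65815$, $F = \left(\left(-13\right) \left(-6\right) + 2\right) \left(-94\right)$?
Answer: $- \frac{1}{73335} \approx -1.3636 \cdot 10^{-5}$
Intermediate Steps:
$F = -7520$ ($F = \left(78 + 2\right) \left(-94\right) = 80 \left(-94\right) = -7520$)
$\frac{1}{F + B} = \frac{1}{-7520 - 65815} = \frac{1}{-73335} = - \frac{1}{73335}$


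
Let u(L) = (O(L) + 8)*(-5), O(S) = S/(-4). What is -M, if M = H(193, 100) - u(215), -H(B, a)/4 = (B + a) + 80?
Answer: 6883/4 ≈ 1720.8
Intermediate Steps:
H(B, a) = -320 - 4*B - 4*a (H(B, a) = -4*((B + a) + 80) = -4*(80 + B + a) = -320 - 4*B - 4*a)
O(S) = -S/4 (O(S) = S*(-¼) = -S/4)
u(L) = -40 + 5*L/4 (u(L) = (-L/4 + 8)*(-5) = (8 - L/4)*(-5) = -40 + 5*L/4)
M = -6883/4 (M = (-320 - 4*193 - 4*100) - (-40 + (5/4)*215) = (-320 - 772 - 400) - (-40 + 1075/4) = -1492 - 1*915/4 = -1492 - 915/4 = -6883/4 ≈ -1720.8)
-M = -1*(-6883/4) = 6883/4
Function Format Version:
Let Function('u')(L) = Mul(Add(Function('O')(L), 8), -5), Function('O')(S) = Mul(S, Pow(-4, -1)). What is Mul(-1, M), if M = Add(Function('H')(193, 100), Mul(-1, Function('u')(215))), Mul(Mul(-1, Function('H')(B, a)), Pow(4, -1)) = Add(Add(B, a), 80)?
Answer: Rational(6883, 4) ≈ 1720.8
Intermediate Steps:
Function('H')(B, a) = Add(-320, Mul(-4, B), Mul(-4, a)) (Function('H')(B, a) = Mul(-4, Add(Add(B, a), 80)) = Mul(-4, Add(80, B, a)) = Add(-320, Mul(-4, B), Mul(-4, a)))
Function('O')(S) = Mul(Rational(-1, 4), S) (Function('O')(S) = Mul(S, Rational(-1, 4)) = Mul(Rational(-1, 4), S))
Function('u')(L) = Add(-40, Mul(Rational(5, 4), L)) (Function('u')(L) = Mul(Add(Mul(Rational(-1, 4), L), 8), -5) = Mul(Add(8, Mul(Rational(-1, 4), L)), -5) = Add(-40, Mul(Rational(5, 4), L)))
M = Rational(-6883, 4) (M = Add(Add(-320, Mul(-4, 193), Mul(-4, 100)), Mul(-1, Add(-40, Mul(Rational(5, 4), 215)))) = Add(Add(-320, -772, -400), Mul(-1, Add(-40, Rational(1075, 4)))) = Add(-1492, Mul(-1, Rational(915, 4))) = Add(-1492, Rational(-915, 4)) = Rational(-6883, 4) ≈ -1720.8)
Mul(-1, M) = Mul(-1, Rational(-6883, 4)) = Rational(6883, 4)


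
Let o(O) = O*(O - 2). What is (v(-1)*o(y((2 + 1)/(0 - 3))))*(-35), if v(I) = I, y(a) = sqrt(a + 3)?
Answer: 70 - 70*sqrt(2) ≈ -28.995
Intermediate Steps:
y(a) = sqrt(3 + a)
o(O) = O*(-2 + O)
(v(-1)*o(y((2 + 1)/(0 - 3))))*(-35) = -sqrt(3 + (2 + 1)/(0 - 3))*(-2 + sqrt(3 + (2 + 1)/(0 - 3)))*(-35) = -sqrt(3 + 3/(-3))*(-2 + sqrt(3 + 3/(-3)))*(-35) = -sqrt(3 + 3*(-1/3))*(-2 + sqrt(3 + 3*(-1/3)))*(-35) = -sqrt(3 - 1)*(-2 + sqrt(3 - 1))*(-35) = -sqrt(2)*(-2 + sqrt(2))*(-35) = 35*sqrt(2)*(-2 + sqrt(2))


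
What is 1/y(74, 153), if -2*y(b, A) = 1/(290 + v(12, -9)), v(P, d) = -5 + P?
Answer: -594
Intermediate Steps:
y(b, A) = -1/594 (y(b, A) = -1/(2*(290 + (-5 + 12))) = -1/(2*(290 + 7)) = -½/297 = -½*1/297 = -1/594)
1/y(74, 153) = 1/(-1/594) = -594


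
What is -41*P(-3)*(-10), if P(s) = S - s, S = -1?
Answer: 820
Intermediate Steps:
P(s) = -1 - s
-41*P(-3)*(-10) = -41*(-1 - 1*(-3))*(-10) = -41*(-1 + 3)*(-10) = -41*2*(-10) = -82*(-10) = 820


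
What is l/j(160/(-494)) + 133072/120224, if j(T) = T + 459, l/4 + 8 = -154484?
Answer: -1145980395463/851283602 ≈ -1346.2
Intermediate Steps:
l = -617968 (l = -32 + 4*(-154484) = -32 - 617936 = -617968)
j(T) = 459 + T
l/j(160/(-494)) + 133072/120224 = -617968/(459 + 160/(-494)) + 133072/120224 = -617968/(459 + 160*(-1/494)) + 133072*(1/120224) = -617968/(459 - 80/247) + 8317/7514 = -617968/113293/247 + 8317/7514 = -617968*247/113293 + 8317/7514 = -152638096/113293 + 8317/7514 = -1145980395463/851283602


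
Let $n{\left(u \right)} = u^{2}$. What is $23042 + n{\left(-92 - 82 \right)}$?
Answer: $53318$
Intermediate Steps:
$23042 + n{\left(-92 - 82 \right)} = 23042 + \left(-92 - 82\right)^{2} = 23042 + \left(-174\right)^{2} = 23042 + 30276 = 53318$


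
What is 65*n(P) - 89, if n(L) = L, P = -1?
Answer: -154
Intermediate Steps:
65*n(P) - 89 = 65*(-1) - 89 = -65 - 89 = -154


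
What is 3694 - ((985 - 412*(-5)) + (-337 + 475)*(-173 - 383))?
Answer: 77377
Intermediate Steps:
3694 - ((985 - 412*(-5)) + (-337 + 475)*(-173 - 383)) = 3694 - ((985 + 2060) + 138*(-556)) = 3694 - (3045 - 76728) = 3694 - 1*(-73683) = 3694 + 73683 = 77377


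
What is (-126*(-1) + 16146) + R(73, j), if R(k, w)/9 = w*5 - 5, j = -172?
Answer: 8487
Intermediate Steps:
R(k, w) = -45 + 45*w (R(k, w) = 9*(w*5 - 5) = 9*(5*w - 5) = 9*(-5 + 5*w) = -45 + 45*w)
(-126*(-1) + 16146) + R(73, j) = (-126*(-1) + 16146) + (-45 + 45*(-172)) = (126 + 16146) + (-45 - 7740) = 16272 - 7785 = 8487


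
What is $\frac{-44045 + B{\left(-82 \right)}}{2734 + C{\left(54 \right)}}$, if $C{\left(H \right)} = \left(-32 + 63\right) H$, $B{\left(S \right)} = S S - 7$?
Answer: $- \frac{4666}{551} \approx -8.4682$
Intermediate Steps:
$B{\left(S \right)} = -7 + S^{2}$ ($B{\left(S \right)} = S^{2} - 7 = -7 + S^{2}$)
$C{\left(H \right)} = 31 H$
$\frac{-44045 + B{\left(-82 \right)}}{2734 + C{\left(54 \right)}} = \frac{-44045 - \left(7 - \left(-82\right)^{2}\right)}{2734 + 31 \cdot 54} = \frac{-44045 + \left(-7 + 6724\right)}{2734 + 1674} = \frac{-44045 + 6717}{4408} = \left(-37328\right) \frac{1}{4408} = - \frac{4666}{551}$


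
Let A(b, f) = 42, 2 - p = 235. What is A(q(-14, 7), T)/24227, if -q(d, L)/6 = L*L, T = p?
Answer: 6/3461 ≈ 0.0017336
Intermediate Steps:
p = -233 (p = 2 - 1*235 = 2 - 235 = -233)
T = -233
q(d, L) = -6*L² (q(d, L) = -6*L*L = -6*L²)
A(q(-14, 7), T)/24227 = 42/24227 = 42*(1/24227) = 6/3461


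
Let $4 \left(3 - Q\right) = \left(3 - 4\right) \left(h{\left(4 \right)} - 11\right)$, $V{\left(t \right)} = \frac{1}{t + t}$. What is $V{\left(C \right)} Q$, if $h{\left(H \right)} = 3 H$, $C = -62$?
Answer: $- \frac{13}{496} \approx -0.02621$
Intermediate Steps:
$V{\left(t \right)} = \frac{1}{2 t}$
$Q = \frac{13}{4}$ ($Q = 3 - \frac{\left(3 - 4\right) \left(3 \cdot 4 - 11\right)}{4} = 3 - \frac{\left(-1\right) \left(12 - 11\right)}{4} = 3 - \frac{\left(-1\right) 1}{4} = 3 - - \frac{1}{4} = 3 + \frac{1}{4} = \frac{13}{4} \approx 3.25$)
$V{\left(C \right)} Q = \frac{1}{2 \left(-62\right)} \frac{13}{4} = \frac{1}{2} \left(- \frac{1}{62}\right) \frac{13}{4} = \left(- \frac{1}{124}\right) \frac{13}{4} = - \frac{13}{496}$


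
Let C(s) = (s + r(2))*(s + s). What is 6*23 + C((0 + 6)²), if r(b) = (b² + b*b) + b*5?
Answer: 4026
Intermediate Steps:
r(b) = 2*b² + 5*b (r(b) = (b² + b²) + 5*b = 2*b² + 5*b)
C(s) = 2*s*(18 + s) (C(s) = (s + 2*(5 + 2*2))*(s + s) = (s + 2*(5 + 4))*(2*s) = (s + 2*9)*(2*s) = (s + 18)*(2*s) = (18 + s)*(2*s) = 2*s*(18 + s))
6*23 + C((0 + 6)²) = 6*23 + 2*(0 + 6)²*(18 + (0 + 6)²) = 138 + 2*6²*(18 + 6²) = 138 + 2*36*(18 + 36) = 138 + 2*36*54 = 138 + 3888 = 4026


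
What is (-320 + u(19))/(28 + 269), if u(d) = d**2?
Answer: 41/297 ≈ 0.13805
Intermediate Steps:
(-320 + u(19))/(28 + 269) = (-320 + 19**2)/(28 + 269) = (-320 + 361)/297 = 41*(1/297) = 41/297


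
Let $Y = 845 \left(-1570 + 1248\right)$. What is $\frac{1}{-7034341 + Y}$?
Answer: $- \frac{1}{7306431} \approx -1.3687 \cdot 10^{-7}$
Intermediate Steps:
$Y = -272090$ ($Y = 845 \left(-322\right) = -272090$)
$\frac{1}{-7034341 + Y} = \frac{1}{-7034341 - 272090} = \frac{1}{-7306431} = - \frac{1}{7306431}$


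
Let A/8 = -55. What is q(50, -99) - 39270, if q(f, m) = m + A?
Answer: -39809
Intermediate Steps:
A = -440 (A = 8*(-55) = -440)
q(f, m) = -440 + m (q(f, m) = m - 440 = -440 + m)
q(50, -99) - 39270 = (-440 - 99) - 39270 = -539 - 39270 = -39809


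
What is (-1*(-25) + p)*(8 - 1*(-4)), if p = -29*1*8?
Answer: -2484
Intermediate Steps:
p = -232 (p = -29*8 = -232)
(-1*(-25) + p)*(8 - 1*(-4)) = (-1*(-25) - 232)*(8 - 1*(-4)) = (25 - 232)*(8 + 4) = -207*12 = -2484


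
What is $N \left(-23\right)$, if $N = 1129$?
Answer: $-25967$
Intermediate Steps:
$N \left(-23\right) = 1129 \left(-23\right) = -25967$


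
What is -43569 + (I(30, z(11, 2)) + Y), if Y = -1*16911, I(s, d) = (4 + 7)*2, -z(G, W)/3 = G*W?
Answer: -60458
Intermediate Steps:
z(G, W) = -3*G*W
I(s, d) = 22 (I(s, d) = 11*2 = 22)
Y = -16911
-43569 + (I(30, z(11, 2)) + Y) = -43569 + (22 - 16911) = -43569 - 16889 = -60458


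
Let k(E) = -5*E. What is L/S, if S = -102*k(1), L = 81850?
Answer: 8185/51 ≈ 160.49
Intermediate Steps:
S = 510 (S = -(-510) = -102*(-5) = 510)
L/S = 81850/510 = 81850*(1/510) = 8185/51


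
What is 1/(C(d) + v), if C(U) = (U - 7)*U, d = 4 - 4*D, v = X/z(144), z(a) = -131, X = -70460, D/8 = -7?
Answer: 131/6671288 ≈ 1.9636e-5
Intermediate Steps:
D = -56 (D = 8*(-7) = -56)
v = 70460/131 (v = -70460/(-131) = -70460*(-1/131) = 70460/131 ≈ 537.86)
d = 228 (d = 4 - 4*(-56) = 4 + 224 = 228)
C(U) = U*(-7 + U) (C(U) = (-7 + U)*U = U*(-7 + U))
1/(C(d) + v) = 1/(228*(-7 + 228) + 70460/131) = 1/(228*221 + 70460/131) = 1/(50388 + 70460/131) = 1/(6671288/131) = 131/6671288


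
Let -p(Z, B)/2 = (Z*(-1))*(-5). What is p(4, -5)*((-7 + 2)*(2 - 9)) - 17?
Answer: -1417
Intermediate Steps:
p(Z, B) = -10*Z (p(Z, B) = -2*Z*(-1)*(-5) = -2*(-Z)*(-5) = -10*Z)
p(4, -5)*((-7 + 2)*(2 - 9)) - 17 = (-10*4)*((-7 + 2)*(2 - 9)) - 17 = -(-200)*(-7) - 17 = -40*35 - 17 = -1400 - 17 = -1417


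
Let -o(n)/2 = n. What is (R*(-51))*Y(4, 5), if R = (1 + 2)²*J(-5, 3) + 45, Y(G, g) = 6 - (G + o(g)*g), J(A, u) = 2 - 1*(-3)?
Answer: -238680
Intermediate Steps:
o(n) = -2*n
J(A, u) = 5 (J(A, u) = 2 + 3 = 5)
Y(G, g) = 6 - G + 2*g² (Y(G, g) = 6 - (G + (-2*g)*g) = 6 - (G - 2*g²) = 6 + (-G + 2*g²) = 6 - G + 2*g²)
R = 90 (R = (1 + 2)²*5 + 45 = 3²*5 + 45 = 9*5 + 45 = 45 + 45 = 90)
(R*(-51))*Y(4, 5) = (90*(-51))*(6 - 1*4 + 2*5²) = -4590*(6 - 4 + 2*25) = -4590*(6 - 4 + 50) = -4590*52 = -238680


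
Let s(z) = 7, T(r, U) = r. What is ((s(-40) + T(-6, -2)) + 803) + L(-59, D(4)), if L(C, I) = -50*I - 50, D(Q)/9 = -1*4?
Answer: 2554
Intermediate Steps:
D(Q) = -36 (D(Q) = 9*(-1*4) = 9*(-4) = -36)
L(C, I) = -50 - 50*I
((s(-40) + T(-6, -2)) + 803) + L(-59, D(4)) = ((7 - 6) + 803) + (-50 - 50*(-36)) = (1 + 803) + (-50 + 1800) = 804 + 1750 = 2554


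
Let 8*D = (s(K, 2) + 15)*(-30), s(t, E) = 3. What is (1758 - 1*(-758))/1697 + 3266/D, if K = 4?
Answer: -10745144/229095 ≈ -46.903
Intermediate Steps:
D = -135/2 (D = ((3 + 15)*(-30))/8 = (18*(-30))/8 = (1/8)*(-540) = -135/2 ≈ -67.500)
(1758 - 1*(-758))/1697 + 3266/D = (1758 - 1*(-758))/1697 + 3266/(-135/2) = (1758 + 758)*(1/1697) + 3266*(-2/135) = 2516*(1/1697) - 6532/135 = 2516/1697 - 6532/135 = -10745144/229095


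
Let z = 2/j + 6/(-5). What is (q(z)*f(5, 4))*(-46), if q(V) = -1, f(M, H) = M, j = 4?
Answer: 230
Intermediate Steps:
z = -7/10 (z = 2/4 + 6/(-5) = 2*(1/4) + 6*(-1/5) = 1/2 - 6/5 = -7/10 ≈ -0.70000)
(q(z)*f(5, 4))*(-46) = -1*5*(-46) = -5*(-46) = 230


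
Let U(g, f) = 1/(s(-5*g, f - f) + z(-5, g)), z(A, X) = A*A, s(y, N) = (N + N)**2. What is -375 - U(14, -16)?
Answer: -9376/25 ≈ -375.04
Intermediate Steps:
s(y, N) = 4*N**2 (s(y, N) = (2*N)**2 = 4*N**2)
z(A, X) = A**2
U(g, f) = 1/25 (U(g, f) = 1/(4*(f - f)**2 + (-5)**2) = 1/(4*0**2 + 25) = 1/(4*0 + 25) = 1/(0 + 25) = 1/25)
-375 - U(14, -16) = -375 - 1*1/25 = -375 - 1/25 = -9376/25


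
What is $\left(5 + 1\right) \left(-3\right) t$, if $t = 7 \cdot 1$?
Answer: $-126$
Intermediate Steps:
$t = 7$
$\left(5 + 1\right) \left(-3\right) t = \left(5 + 1\right) \left(-3\right) 7 = 6 \left(-3\right) 7 = \left(-18\right) 7 = -126$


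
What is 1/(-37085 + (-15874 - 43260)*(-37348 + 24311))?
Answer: 1/770892873 ≈ 1.2972e-9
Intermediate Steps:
1/(-37085 + (-15874 - 43260)*(-37348 + 24311)) = 1/(-37085 - 59134*(-13037)) = 1/(-37085 + 770929958) = 1/770892873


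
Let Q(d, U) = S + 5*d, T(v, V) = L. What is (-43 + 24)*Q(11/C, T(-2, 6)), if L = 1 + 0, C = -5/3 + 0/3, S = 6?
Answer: 513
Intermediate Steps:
C = -5/3 (C = -5*1/3 + 0*(1/3) = -5/3 + 0 = -5/3 ≈ -1.6667)
L = 1
T(v, V) = 1
Q(d, U) = 6 + 5*d
(-43 + 24)*Q(11/C, T(-2, 6)) = (-43 + 24)*(6 + 5*(11/(-5/3))) = -19*(6 + 5*(11*(-3/5))) = -19*(6 + 5*(-33/5)) = -19*(6 - 33) = -19*(-27) = 513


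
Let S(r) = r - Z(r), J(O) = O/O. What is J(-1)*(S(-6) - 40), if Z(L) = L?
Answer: -40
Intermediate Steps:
J(O) = 1
S(r) = 0 (S(r) = r - r = 0)
J(-1)*(S(-6) - 40) = 1*(0 - 40) = 1*(-40) = -40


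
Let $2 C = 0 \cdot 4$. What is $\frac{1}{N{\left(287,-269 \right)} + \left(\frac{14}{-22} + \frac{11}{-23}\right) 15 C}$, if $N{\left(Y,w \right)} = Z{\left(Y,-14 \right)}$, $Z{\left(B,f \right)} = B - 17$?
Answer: $\frac{1}{270} \approx 0.0037037$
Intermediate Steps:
$Z{\left(B,f \right)} = -17 + B$
$C = 0$ ($C = \frac{0 \cdot 4}{2} = \frac{1}{2} \cdot 0 = 0$)
$N{\left(Y,w \right)} = -17 + Y$
$\frac{1}{N{\left(287,-269 \right)} + \left(\frac{14}{-22} + \frac{11}{-23}\right) 15 C} = \frac{1}{\left(-17 + 287\right) + \left(\frac{14}{-22} + \frac{11}{-23}\right) 15 \cdot 0} = \frac{1}{270 + \left(14 \left(- \frac{1}{22}\right) + 11 \left(- \frac{1}{23}\right)\right) 15 \cdot 0} = \frac{1}{270 + \left(- \frac{7}{11} - \frac{11}{23}\right) 15 \cdot 0} = \frac{1}{270 + \left(- \frac{282}{253}\right) 15 \cdot 0} = \frac{1}{270 - 0} = \frac{1}{270 + 0} = \frac{1}{270}$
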